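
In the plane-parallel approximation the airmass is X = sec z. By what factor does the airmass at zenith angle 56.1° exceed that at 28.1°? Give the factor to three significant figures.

X(56.1°)/X(28.1°) = sec 56.1° / sec 28.1° = cos 28.1° / cos 56.1° = 0.8821/0.5577 = 1.5816.

1.58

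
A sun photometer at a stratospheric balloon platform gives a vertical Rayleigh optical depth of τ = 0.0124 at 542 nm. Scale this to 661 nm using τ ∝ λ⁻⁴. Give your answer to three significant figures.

τ(661 nm) = τ(542 nm) × (542/661)⁴ = 0.0124 × (0.8200)⁴ = 0.0124 × 0.4521 = 0.0056.

0.00561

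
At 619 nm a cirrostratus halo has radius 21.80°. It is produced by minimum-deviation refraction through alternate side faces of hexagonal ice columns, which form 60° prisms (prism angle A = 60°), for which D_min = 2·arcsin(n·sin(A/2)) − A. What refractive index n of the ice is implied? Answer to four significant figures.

Rearranging: n = sin((D_min + A)/2) / sin(A/2).
(D_min + A)/2 = (21.80° + 60°)/2 = 40.900°.
n = sin 40.900° / sin 30° = 0.6547 / 0.5000 = 1.3095.

1.309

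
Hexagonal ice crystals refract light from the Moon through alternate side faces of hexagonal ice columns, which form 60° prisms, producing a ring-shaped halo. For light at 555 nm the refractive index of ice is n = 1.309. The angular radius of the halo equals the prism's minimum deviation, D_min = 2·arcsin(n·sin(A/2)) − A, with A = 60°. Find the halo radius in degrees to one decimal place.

n·sin(A/2) = 1.309 × sin 30° = 1.309 × 0.5000 = 0.6545.
D_min = 2·arcsin(0.6545) − 60° = 2 × 40.882° − 60° = 21.763°.

21.8°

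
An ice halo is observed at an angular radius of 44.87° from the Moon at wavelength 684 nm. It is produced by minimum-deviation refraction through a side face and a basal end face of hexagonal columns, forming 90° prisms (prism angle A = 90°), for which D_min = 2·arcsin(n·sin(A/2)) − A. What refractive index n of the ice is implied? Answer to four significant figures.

Rearranging: n = sin((D_min + A)/2) / sin(A/2).
(D_min + A)/2 = (44.87° + 90°)/2 = 67.435°.
n = sin 67.435° / sin 45° = 0.9234 / 0.7071 = 1.3059.

1.306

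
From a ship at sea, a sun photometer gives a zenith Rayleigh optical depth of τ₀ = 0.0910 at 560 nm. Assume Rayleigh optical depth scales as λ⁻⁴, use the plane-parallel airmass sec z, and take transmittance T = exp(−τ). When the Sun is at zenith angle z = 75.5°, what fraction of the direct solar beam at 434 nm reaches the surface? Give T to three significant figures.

0.365

sec 75.5° = 3.9939.
τ = 0.0910 × (560/434)⁴ × 3.9939 = 0.0910 × 2.7720 × 3.9939 = 1.0075.
T = exp(−1.0075) = 0.3651.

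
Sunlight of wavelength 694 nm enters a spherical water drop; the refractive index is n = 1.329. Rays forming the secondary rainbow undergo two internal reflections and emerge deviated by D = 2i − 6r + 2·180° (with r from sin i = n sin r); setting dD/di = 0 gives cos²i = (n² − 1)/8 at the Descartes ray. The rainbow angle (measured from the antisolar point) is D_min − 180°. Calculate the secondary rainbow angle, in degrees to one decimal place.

cos²i = (1.76624 − 1)/8 = 0.09578; i = arccos(0.30948) = 71.972°.
sin r = sin 71.972°/1.329 = 0.71550; r = 45.685°.
D_min = 2·71.972° − 6·45.685° + 360° = 229.837°.
Rainbow angle = D_min − 180° = 49.837°.

49.8°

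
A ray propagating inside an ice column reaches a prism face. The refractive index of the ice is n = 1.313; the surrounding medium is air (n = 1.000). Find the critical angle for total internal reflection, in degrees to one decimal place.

49.6°

sin θ_c = n_air / n = 1.000 / 1.313 = 0.7616.
θ_c = arcsin(0.7616) = 49.61°.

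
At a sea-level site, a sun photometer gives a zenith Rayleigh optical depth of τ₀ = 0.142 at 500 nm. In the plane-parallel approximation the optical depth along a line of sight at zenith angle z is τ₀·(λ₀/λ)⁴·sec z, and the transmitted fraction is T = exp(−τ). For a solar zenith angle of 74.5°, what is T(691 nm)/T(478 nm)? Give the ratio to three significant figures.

1.63

Airmass: sec 74.5° = 3.7420.
τ(691 nm) = 0.142 × (500/691)⁴ × 3.7420 = 0.142 × 0.2741 × 3.7420 = 0.1457.
τ(478 nm) = 0.142 × (500/478)⁴ × 3.7420 = 0.142 × 1.1972 × 3.7420 = 0.6361.
T(691)/T(478) = exp(τ_B − τ_A) = exp(0.4905) = 1.6331.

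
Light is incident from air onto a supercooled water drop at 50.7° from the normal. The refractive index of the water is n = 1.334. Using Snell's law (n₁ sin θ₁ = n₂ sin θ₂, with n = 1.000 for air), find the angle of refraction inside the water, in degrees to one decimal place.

Snell: sin θ_r = sin θ_i / n = sin 50.7° / 1.334 = 0.7738 / 1.334 = 0.5801.
θ_r = arcsin(0.5801) = 35.46°.

35.5°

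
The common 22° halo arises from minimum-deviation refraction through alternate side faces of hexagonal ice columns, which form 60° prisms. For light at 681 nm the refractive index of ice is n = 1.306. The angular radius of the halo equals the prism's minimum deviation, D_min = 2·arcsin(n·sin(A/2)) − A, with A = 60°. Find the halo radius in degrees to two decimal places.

n·sin(A/2) = 1.306 × sin 30° = 1.306 × 0.5000 = 0.6530.
D_min = 2·arcsin(0.6530) − 60° = 2 × 40.768° − 60° = 21.536°.

21.54°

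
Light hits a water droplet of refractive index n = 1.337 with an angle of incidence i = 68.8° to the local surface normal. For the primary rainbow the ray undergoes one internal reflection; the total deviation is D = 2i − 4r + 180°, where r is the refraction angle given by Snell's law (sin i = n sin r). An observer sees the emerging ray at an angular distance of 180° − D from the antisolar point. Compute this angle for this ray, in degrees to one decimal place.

sin r = sin 68.8° / 1.337 = 0.9323/1.337 = 0.6973; r = 44.21°.
D = 2·68.8° − 4·44.21° + 180° = 137.60° − 176.85° + 180° = 140.75°.
Angle from antisolar point = 180° − D = 39.25°.

39.3°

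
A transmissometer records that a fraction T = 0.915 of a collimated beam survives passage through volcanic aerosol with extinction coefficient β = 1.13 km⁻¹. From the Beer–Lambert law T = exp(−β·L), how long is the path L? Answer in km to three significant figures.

Beer–Lambert: T = exp(−βL) ⇒ L = −ln(T)/β = −ln(0.915)/1.13 = 0.0888/1.13 = 0.07861 km.

0.0786 km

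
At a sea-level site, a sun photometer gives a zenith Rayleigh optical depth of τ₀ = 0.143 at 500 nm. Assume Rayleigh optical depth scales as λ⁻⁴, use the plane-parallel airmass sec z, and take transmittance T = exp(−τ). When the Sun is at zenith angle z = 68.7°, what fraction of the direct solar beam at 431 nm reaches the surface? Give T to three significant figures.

0.490

sec 68.7° = 2.7529.
τ = 0.143 × (500/431)⁴ × 2.7529 = 0.143 × 1.8112 × 2.7529 = 0.7130.
T = exp(−0.7130) = 0.4902.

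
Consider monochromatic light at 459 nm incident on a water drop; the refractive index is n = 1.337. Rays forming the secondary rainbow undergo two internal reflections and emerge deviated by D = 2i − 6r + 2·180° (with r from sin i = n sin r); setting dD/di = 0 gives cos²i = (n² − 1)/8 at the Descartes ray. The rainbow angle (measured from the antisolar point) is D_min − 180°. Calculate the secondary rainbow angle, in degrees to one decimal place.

cos²i = (1.78757 − 1)/8 = 0.09845; i = arccos(0.31376) = 71.714°.
sin r = sin 71.714°/1.337 = 0.71017; r = 45.249°.
D_min = 2·71.714° − 6·45.249° + 360° = 231.934°.
Rainbow angle = D_min − 180° = 51.934°.

51.9°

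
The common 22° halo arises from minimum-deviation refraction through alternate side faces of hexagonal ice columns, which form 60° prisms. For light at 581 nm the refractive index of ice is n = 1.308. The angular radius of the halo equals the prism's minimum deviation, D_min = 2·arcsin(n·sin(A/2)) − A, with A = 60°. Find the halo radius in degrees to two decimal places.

n·sin(A/2) = 1.308 × sin 30° = 1.308 × 0.5000 = 0.6540.
D_min = 2·arcsin(0.6540) − 60° = 2 × 40.844° − 60° = 21.688°.

21.69°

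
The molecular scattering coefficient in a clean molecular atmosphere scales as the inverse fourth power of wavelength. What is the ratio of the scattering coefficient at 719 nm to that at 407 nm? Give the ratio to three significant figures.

Rayleigh scattering ∝ λ⁻⁴, so the ratio of coefficients is the inverse fourth power of the wavelength ratio.
σ(719)/σ(407) = (407/719)⁴ = (0.5661)⁴ = 0.1027.

0.103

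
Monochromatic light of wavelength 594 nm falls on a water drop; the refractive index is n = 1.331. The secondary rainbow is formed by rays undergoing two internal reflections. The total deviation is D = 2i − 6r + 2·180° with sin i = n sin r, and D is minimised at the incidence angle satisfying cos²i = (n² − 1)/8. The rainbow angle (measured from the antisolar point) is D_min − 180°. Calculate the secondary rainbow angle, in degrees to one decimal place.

50.4°

cos²i = (1.77156 − 1)/8 = 0.09645; i = arccos(0.31056) = 71.907°.
sin r = sin 71.907°/1.331 = 0.71417; r = 45.575°.
D_min = 2·71.907° − 6·45.575° + 360° = 230.365°.
Rainbow angle = D_min − 180° = 50.365°.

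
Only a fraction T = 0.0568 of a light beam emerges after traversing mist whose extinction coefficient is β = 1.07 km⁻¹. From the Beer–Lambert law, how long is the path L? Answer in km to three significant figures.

Beer–Lambert: T = exp(−βL) ⇒ L = −ln(T)/β = −ln(0.0568)/1.07 = 2.8682/1.07 = 2.681 km.

2.68 km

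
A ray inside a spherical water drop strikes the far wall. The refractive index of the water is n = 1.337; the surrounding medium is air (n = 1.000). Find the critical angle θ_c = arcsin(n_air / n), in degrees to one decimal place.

48.4°

sin θ_c = n_air / n = 1.000 / 1.337 = 0.7479.
θ_c = arcsin(0.7479) = 48.41°.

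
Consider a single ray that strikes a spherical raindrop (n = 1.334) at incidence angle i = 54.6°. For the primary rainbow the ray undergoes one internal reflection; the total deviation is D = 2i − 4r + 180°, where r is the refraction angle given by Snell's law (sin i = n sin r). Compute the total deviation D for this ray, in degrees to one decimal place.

sin r = sin 54.6° / 1.334 = 0.8151/1.334 = 0.6110; r = 37.66°.
D = 2·54.6° − 4·37.66° + 180° = 109.20° − 150.66° + 180° = 138.54°.

138.5°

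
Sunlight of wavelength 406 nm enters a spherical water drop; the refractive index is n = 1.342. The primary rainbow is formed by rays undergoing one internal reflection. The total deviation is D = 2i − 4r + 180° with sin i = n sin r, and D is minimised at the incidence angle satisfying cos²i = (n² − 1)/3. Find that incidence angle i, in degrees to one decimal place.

58.9°

cos²i = (1.342² − 1)/3 = (1.80096 − 1)/3 = 0.26699.
cos i = 0.51671, so i = 58.888°.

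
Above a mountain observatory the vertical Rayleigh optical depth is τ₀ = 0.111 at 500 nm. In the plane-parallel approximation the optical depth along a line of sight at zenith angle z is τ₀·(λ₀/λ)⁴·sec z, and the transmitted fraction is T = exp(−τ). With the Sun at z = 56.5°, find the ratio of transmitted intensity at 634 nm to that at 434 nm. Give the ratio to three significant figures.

Airmass: sec 56.5° = 1.8118.
τ(634 nm) = 0.111 × (500/634)⁴ × 1.8118 = 0.111 × 0.3868 × 1.8118 = 0.0778.
τ(434 nm) = 0.111 × (500/434)⁴ × 1.8118 = 0.111 × 1.7617 × 1.8118 = 0.3543.
T(634)/T(434) = exp(τ_B − τ_A) = exp(0.2765) = 1.3185.

1.32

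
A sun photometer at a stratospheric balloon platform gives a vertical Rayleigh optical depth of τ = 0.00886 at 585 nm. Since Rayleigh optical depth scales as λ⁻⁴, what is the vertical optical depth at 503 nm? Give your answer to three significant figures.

0.0162

τ(503 nm) = τ(585 nm) × (585/503)⁴ = 0.00886 × (1.1630)⁴ = 0.00886 × 1.8296 = 0.0162.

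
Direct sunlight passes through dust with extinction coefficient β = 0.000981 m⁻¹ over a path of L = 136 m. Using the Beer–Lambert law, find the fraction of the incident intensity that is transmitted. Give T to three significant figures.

0.875

τ = β·L = 0.000981 × 136 = 0.1334.
T = exp(−0.1334) = 0.8751.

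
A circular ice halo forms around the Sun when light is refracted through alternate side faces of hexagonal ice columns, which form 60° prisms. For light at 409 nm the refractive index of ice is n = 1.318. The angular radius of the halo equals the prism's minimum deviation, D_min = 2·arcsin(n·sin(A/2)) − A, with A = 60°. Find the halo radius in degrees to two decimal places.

22.45°

n·sin(A/2) = 1.318 × sin 30° = 1.318 × 0.5000 = 0.6590.
D_min = 2·arcsin(0.6590) − 60° = 2 × 41.224° − 60° = 22.447°.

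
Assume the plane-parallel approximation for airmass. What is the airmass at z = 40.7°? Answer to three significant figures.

X = sec z = 1/cos 40.7° = 1/0.7581 = 1.3190.

1.32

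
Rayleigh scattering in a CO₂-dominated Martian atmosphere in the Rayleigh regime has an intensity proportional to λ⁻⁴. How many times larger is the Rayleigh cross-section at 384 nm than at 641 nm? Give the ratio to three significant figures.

7.76

Rayleigh scattering ∝ λ⁻⁴, so the ratio of coefficients is the inverse fourth power of the wavelength ratio.
σ(384)/σ(641) = (641/384)⁴ = (1.6693)⁴ = 7.764.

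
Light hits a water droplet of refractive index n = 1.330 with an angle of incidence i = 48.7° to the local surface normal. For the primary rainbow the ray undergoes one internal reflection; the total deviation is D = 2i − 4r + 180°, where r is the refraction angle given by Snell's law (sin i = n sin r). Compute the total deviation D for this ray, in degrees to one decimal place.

139.8°

sin r = sin 48.7° / 1.330 = 0.7513/1.330 = 0.5649; r = 34.39°.
D = 2·48.7° − 4·34.39° + 180° = 97.40° − 137.57° + 180° = 139.83°.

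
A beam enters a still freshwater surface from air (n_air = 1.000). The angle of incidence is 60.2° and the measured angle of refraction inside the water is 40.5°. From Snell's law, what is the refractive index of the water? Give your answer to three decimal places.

n = sin θ_i / sin θ_r = sin 60.2° / sin 40.5° = 0.8678 / 0.6494 = 1.3362.

1.336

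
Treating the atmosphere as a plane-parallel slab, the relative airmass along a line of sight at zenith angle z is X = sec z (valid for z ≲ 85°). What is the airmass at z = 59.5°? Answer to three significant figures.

1.97

X = sec z = 1/cos 59.5° = 1/0.5075 = 1.9703.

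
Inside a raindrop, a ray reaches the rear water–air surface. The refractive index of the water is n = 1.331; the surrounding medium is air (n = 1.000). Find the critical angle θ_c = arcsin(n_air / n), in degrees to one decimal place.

48.7°

sin θ_c = n_air / n = 1.000 / 1.331 = 0.7513.
θ_c = arcsin(0.7513) = 48.70°.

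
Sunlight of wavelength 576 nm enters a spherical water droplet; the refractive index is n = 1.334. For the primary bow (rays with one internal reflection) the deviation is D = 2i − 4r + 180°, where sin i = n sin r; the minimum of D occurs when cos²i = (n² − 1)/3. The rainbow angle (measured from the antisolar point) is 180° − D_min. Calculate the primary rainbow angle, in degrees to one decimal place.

41.9°

cos²i = (1.77956 − 1)/3 = 0.25985; i = arccos(0.50976) = 59.352°.
sin r = sin 59.352°/1.334 = 0.64492; r = 40.159°.
D_min = 2·59.352° − 4·40.159° + 180° = 138.067°.
Rainbow angle = 180° − D_min = 41.933°.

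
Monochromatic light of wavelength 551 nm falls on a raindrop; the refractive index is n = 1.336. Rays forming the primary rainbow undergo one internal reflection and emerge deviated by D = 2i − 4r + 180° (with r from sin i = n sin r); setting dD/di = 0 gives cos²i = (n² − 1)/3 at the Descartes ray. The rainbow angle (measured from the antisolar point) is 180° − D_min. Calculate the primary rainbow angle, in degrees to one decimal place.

cos²i = (1.78490 − 1)/3 = 0.26163; i = arccos(0.51150) = 59.236°.
sin r = sin 59.236°/1.336 = 0.64318; r = 40.029°.
D_min = 2·59.236° − 4·40.029° + 180° = 138.356°.
Rainbow angle = 180° − D_min = 41.644°.

41.6°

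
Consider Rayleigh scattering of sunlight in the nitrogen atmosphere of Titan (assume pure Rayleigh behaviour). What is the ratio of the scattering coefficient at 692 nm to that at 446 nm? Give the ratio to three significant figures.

Rayleigh scattering ∝ λ⁻⁴, so the ratio of coefficients is the inverse fourth power of the wavelength ratio.
σ(692)/σ(446) = (446/692)⁴ = (0.6445)⁴ = 0.1726.

0.173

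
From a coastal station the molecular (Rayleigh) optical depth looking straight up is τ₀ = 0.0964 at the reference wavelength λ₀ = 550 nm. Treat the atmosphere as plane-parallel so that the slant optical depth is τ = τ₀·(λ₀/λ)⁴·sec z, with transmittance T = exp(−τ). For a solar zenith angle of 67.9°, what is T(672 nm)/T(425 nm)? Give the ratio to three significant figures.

1.83

Airmass: sec 67.9° = 2.6580.
τ(672 nm) = 0.0964 × (550/672)⁴ × 2.6580 = 0.0964 × 0.4487 × 2.6580 = 0.1150.
τ(425 nm) = 0.0964 × (550/425)⁴ × 2.6580 = 0.0964 × 2.8048 × 2.6580 = 0.7187.
T(672)/T(425) = exp(τ_B − τ_A) = exp(0.6037) = 1.8289.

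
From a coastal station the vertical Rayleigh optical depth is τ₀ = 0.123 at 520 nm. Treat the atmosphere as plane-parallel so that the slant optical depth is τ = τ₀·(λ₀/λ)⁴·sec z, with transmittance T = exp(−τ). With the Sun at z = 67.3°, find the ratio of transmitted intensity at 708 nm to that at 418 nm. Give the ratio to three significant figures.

Airmass: sec 67.3° = 2.5913.
τ(708 nm) = 0.123 × (520/708)⁴ × 2.5913 = 0.123 × 0.2910 × 2.5913 = 0.0927.
τ(418 nm) = 0.123 × (520/418)⁴ × 2.5913 = 0.123 × 2.3950 × 2.5913 = 0.7634.
T(708)/T(418) = exp(τ_B − τ_A) = exp(0.6706) = 1.9554.

1.96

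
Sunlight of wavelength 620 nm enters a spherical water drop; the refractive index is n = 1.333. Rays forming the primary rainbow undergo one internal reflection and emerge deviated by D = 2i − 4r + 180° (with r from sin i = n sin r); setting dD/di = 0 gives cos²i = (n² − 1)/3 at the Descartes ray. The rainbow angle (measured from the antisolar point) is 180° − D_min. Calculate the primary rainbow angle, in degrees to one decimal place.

42.1°

cos²i = (1.77689 − 1)/3 = 0.25896; i = arccos(0.50888) = 59.410°.
sin r = sin 59.410°/1.333 = 0.64579; r = 40.225°.
D_min = 2·59.410° − 4·40.225° + 180° = 137.922°.
Rainbow angle = 180° − D_min = 42.078°.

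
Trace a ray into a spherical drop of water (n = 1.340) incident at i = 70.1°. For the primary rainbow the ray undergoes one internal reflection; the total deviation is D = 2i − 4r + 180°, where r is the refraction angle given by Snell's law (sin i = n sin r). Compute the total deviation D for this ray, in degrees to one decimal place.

sin r = sin 70.1° / 1.340 = 0.9403/1.340 = 0.7017; r = 44.56°.
D = 2·70.1° − 4·44.56° + 180° = 140.20° − 178.26° + 180° = 141.94°.

141.9°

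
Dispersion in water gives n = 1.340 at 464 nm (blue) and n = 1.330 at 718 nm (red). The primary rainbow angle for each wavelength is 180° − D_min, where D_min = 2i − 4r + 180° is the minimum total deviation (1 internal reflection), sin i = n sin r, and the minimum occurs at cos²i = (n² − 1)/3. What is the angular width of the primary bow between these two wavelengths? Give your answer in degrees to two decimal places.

1.45°

At 464 nm (n = 1.340): cos²i = 0.26520 → i = 59.004°, r = 39.770°, D_min = 138.929°, rainbow angle = 41.071°.
At 718 nm (n = 1.330): cos²i = 0.25630 → i = 59.585°, r = 40.422°, D_min = 137.484°, rainbow angle = 42.516°.
Angular width = |41.071° − 42.516°| = 1.445°.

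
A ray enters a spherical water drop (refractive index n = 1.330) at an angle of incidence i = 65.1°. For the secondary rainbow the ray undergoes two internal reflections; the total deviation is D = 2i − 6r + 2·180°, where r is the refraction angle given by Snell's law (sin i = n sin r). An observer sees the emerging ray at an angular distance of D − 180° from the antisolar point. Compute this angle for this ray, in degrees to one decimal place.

52.2°

sin r = sin 65.1° / 1.330 = 0.9070/1.330 = 0.6820; r = 43.00°.
D = 2·65.1° − 6·43.00° + 2·180° = 130.20° − 258.00° + 360° = 232.20°.
Angle from antisolar point = D − 180° = 52.20°.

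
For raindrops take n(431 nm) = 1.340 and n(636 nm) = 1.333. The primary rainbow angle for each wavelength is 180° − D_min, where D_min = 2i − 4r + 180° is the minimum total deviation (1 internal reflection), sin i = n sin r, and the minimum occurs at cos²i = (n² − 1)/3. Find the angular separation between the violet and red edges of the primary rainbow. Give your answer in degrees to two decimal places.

At 431 nm (n = 1.340): cos²i = 0.26520 → i = 59.004°, r = 39.770°, D_min = 138.929°, rainbow angle = 41.071°.
At 636 nm (n = 1.333): cos²i = 0.25896 → i = 59.410°, r = 40.225°, D_min = 137.922°, rainbow angle = 42.078°.
Angular width = |41.071° − 42.078°| = 1.007°.

1.01°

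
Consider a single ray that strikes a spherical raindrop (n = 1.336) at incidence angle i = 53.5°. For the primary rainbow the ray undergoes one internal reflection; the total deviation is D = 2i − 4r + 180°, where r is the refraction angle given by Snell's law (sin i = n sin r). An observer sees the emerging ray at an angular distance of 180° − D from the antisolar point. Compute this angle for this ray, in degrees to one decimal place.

sin r = sin 53.5° / 1.336 = 0.8039/1.336 = 0.6017; r = 36.99°.
D = 2·53.5° − 4·36.99° + 180° = 107.00° − 147.96° + 180° = 139.04°.
Angle from antisolar point = 180° − D = 40.96°.

41.0°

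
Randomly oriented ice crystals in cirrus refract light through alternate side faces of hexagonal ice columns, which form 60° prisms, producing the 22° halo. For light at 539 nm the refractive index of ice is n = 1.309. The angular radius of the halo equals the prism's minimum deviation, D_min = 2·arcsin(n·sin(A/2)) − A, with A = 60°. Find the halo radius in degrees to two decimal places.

21.76°

n·sin(A/2) = 1.309 × sin 30° = 1.309 × 0.5000 = 0.6545.
D_min = 2·arcsin(0.6545) − 60° = 2 × 40.882° − 60° = 21.763°.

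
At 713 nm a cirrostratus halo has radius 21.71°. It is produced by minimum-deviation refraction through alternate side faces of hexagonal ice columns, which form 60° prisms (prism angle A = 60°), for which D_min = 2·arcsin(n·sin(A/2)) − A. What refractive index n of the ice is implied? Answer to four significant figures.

1.308

Rearranging: n = sin((D_min + A)/2) / sin(A/2).
(D_min + A)/2 = (21.71° + 60°)/2 = 40.855°.
n = sin 40.855° / sin 30° = 0.6541 / 0.5000 = 1.3083.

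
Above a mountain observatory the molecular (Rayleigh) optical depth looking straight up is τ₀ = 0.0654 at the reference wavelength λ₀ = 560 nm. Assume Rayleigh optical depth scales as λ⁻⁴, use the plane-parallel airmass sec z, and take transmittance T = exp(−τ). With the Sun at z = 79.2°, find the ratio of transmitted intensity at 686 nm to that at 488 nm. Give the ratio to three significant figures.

1.57

Airmass: sec 79.2° = 5.3367.
τ(686 nm) = 0.0654 × (560/686)⁴ × 5.3367 = 0.0654 × 0.4441 × 5.3367 = 0.1550.
τ(488 nm) = 0.0654 × (560/488)⁴ × 5.3367 = 0.0654 × 1.7341 × 5.3367 = 0.6052.
T(686)/T(488) = exp(τ_B − τ_A) = exp(0.4502) = 1.5687.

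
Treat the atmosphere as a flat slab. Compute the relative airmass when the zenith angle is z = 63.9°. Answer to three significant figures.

2.27

X = sec z = 1/cos 63.9° = 1/0.4399 = 2.2730.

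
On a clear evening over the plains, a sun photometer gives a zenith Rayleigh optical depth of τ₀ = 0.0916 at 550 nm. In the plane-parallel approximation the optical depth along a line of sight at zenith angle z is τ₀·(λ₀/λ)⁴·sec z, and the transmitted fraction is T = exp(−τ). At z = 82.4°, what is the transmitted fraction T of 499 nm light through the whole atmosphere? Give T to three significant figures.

sec 82.4° = 7.5611.
τ = 0.0916 × (550/499)⁴ × 7.5611 = 0.0916 × 1.4759 × 7.5611 = 1.0222.
T = exp(−1.0222) = 0.3598.

0.360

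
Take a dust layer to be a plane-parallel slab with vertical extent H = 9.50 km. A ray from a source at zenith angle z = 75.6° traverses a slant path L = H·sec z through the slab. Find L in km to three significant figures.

38.2 km

sec z = 1/cos 75.6° = 4.0211.
L = 9.50 × 4.0211 = 38.200 km.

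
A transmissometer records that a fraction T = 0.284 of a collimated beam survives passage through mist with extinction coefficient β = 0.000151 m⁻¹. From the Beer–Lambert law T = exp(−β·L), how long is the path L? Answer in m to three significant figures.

8340 m

Beer–Lambert: T = exp(−βL) ⇒ L = −ln(T)/β = −ln(0.284)/0.000151 = 1.2588/0.000151 = 8336 m.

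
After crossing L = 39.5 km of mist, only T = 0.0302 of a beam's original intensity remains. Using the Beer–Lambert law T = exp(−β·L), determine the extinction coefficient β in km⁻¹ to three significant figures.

0.0886 km⁻¹

Beer–Lambert: T = exp(−βL) ⇒ β = −ln(T)/L = −ln(0.0302)/39.5 = 3.4999/39.5 = 0.08861 km⁻¹.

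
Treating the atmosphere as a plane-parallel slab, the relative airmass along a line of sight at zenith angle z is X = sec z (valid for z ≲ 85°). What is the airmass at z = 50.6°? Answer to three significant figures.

1.58

X = sec z = 1/cos 50.6° = 1/0.6347 = 1.5755.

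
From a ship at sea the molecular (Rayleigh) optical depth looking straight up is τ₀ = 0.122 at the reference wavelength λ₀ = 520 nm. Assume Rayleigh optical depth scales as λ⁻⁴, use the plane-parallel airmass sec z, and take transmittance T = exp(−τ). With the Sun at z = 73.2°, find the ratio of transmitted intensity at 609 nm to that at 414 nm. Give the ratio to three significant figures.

Airmass: sec 73.2° = 3.4598.
τ(609 nm) = 0.122 × (520/609)⁴ × 3.4598 = 0.122 × 0.5316 × 3.4598 = 0.2244.
τ(414 nm) = 0.122 × (520/414)⁴ × 3.4598 = 0.122 × 2.4889 × 3.4598 = 1.0506.
T(609)/T(414) = exp(τ_B − τ_A) = exp(0.8262) = 2.2846.

2.28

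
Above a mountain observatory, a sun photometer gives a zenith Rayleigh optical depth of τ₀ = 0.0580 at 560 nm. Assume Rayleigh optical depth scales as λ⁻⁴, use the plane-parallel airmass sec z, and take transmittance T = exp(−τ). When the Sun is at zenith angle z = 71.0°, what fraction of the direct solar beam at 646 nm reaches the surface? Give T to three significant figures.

sec 71.0° = 3.0716.
τ = 0.0580 × (560/646)⁴ × 3.0716 = 0.0580 × 0.5647 × 3.0716 = 0.1006.
T = exp(−0.1006) = 0.9043.

0.904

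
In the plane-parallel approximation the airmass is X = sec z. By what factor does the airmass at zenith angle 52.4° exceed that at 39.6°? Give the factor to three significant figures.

X(52.4°)/X(39.6°) = sec 52.4° / sec 39.6° = cos 39.6° / cos 52.4° = 0.7705/0.6101 = 1.2628.

1.26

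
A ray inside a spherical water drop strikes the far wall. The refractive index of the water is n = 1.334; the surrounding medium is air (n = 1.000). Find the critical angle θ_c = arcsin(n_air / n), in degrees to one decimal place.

48.6°

sin θ_c = n_air / n = 1.000 / 1.334 = 0.7496.
θ_c = arcsin(0.7496) = 48.56°.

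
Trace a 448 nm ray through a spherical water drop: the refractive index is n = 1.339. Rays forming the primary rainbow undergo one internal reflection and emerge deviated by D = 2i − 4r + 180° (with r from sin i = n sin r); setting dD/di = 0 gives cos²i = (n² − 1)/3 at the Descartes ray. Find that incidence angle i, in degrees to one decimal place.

59.1°

cos²i = (1.339² − 1)/3 = (1.79292 − 1)/3 = 0.26431.
cos i = 0.51411, so i = 59.062°.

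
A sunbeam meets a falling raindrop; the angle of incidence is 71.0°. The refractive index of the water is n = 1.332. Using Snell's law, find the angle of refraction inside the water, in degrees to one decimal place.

Snell: sin θ_r = sin θ_i / n = sin 71.0° / 1.332 = 0.9455 / 1.332 = 0.7098.
θ_r = arcsin(0.7098) = 45.22°.

45.2°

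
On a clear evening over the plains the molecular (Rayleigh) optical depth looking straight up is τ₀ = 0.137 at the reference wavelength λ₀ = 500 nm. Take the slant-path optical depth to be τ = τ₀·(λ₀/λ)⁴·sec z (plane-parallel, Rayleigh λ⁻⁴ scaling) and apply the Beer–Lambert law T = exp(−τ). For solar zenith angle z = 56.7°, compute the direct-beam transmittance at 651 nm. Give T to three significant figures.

0.917

sec 56.7° = 1.8214.
τ = 0.137 × (500/651)⁴ × 1.8214 = 0.137 × 0.3480 × 1.8214 = 0.0868.
T = exp(−0.0868) = 0.9168.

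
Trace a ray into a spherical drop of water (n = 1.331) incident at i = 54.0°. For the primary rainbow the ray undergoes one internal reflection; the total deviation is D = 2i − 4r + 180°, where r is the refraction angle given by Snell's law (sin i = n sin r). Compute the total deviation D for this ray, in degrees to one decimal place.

sin r = sin 54.0° / 1.331 = 0.8090/1.331 = 0.6078; r = 37.43°.
D = 2·54.0° − 4·37.43° + 180° = 108.00° − 149.73° + 180° = 138.27°.

138.3°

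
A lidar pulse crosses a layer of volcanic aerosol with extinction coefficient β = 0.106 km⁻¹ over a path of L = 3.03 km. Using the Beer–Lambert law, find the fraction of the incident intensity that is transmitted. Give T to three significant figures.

0.725

τ = β·L = 0.106 × 3.03 = 0.3212.
T = exp(−0.3212) = 0.7253.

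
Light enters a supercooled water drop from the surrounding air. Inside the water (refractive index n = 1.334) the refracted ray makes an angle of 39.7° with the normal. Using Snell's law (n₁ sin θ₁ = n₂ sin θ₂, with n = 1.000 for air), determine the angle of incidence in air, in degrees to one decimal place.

Snell: sin θ_i = n · sin θ_r = 1.334 × sin 39.7° = 1.334 × 0.6388 = 0.8521.
θ_i = arcsin(0.8521) = 58.44°.

58.4°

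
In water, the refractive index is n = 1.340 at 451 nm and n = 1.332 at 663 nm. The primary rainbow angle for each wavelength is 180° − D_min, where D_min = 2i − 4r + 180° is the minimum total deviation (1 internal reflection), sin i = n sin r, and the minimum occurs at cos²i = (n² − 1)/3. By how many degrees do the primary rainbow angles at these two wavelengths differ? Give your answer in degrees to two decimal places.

1.15°

At 451 nm (n = 1.340): cos²i = 0.26520 → i = 59.004°, r = 39.770°, D_min = 138.929°, rainbow angle = 41.071°.
At 663 nm (n = 1.332): cos²i = 0.25807 → i = 59.469°, r = 40.290°, D_min = 137.776°, rainbow angle = 42.224°.
Angular width = |41.071° − 42.224°| = 1.153°.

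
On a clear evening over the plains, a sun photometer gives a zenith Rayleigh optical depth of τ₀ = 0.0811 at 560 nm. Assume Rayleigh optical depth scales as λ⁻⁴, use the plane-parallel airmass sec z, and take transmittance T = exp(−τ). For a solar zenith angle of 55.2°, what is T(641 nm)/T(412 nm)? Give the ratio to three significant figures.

Airmass: sec 55.2° = 1.7522.
τ(641 nm) = 0.0811 × (560/641)⁴ × 1.7522 = 0.0811 × 0.5825 × 1.7522 = 0.0828.
τ(412 nm) = 0.0811 × (560/412)⁴ × 1.7522 = 0.0811 × 3.4132 × 1.7522 = 0.4850.
T(641)/T(412) = exp(τ_B − τ_A) = exp(0.4022) = 1.4952.

1.50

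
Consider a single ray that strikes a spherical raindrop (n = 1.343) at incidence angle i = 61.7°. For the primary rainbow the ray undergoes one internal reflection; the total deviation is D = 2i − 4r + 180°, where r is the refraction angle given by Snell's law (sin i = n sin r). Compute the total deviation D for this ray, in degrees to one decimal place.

139.5°

sin r = sin 61.7° / 1.343 = 0.8805/1.343 = 0.6556; r = 40.97°.
D = 2·61.7° − 4·40.97° + 180° = 123.40° − 163.86° + 180° = 139.54°.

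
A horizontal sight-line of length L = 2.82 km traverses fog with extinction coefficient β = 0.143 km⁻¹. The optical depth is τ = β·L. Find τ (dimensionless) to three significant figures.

τ = β·L = 0.143 × 2.82 = 0.4033.

0.403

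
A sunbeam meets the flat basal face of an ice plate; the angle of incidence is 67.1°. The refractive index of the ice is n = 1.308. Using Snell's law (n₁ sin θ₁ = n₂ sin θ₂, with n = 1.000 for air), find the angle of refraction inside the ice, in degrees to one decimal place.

Snell: sin θ_r = sin θ_i / n = sin 67.1° / 1.308 = 0.9212 / 1.308 = 0.7043.
θ_r = arcsin(0.7043) = 44.77°.

44.8°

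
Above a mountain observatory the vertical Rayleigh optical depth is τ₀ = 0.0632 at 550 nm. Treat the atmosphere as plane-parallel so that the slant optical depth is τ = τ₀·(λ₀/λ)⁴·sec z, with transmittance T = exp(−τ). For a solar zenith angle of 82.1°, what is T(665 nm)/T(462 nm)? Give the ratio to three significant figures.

Airmass: sec 82.1° = 7.2757.
τ(665 nm) = 0.0632 × (550/665)⁴ × 7.2757 = 0.0632 × 0.4679 × 7.2757 = 0.2152.
τ(462 nm) = 0.0632 × (550/462)⁴ × 7.2757 = 0.0632 × 2.0086 × 7.2757 = 0.9236.
T(665)/T(462) = exp(τ_B − τ_A) = exp(0.7084) = 2.0308.

2.03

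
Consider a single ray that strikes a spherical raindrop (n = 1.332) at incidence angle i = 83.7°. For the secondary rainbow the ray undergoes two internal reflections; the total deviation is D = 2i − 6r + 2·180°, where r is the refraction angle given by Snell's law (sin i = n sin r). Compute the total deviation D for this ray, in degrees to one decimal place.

sin r = sin 83.7° / 1.332 = 0.9940/1.332 = 0.7462; r = 48.26°.
D = 2·83.7° − 6·48.26° + 2·180° = 167.40° − 289.58° + 360° = 237.82°.

237.8°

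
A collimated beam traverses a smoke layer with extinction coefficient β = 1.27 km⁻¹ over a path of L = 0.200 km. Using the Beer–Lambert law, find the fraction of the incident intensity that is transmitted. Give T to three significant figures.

τ = β·L = 1.27 × 0.200 = 0.2540.
T = exp(−0.2540) = 0.7757.

0.776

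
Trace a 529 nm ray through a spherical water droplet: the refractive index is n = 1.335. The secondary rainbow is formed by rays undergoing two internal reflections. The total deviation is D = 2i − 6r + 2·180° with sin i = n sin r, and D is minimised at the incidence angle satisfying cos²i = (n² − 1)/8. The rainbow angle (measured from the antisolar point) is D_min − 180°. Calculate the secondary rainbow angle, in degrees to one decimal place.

51.4°

cos²i = (1.78222 − 1)/8 = 0.09778; i = arccos(0.31269) = 71.778°.
sin r = sin 71.778°/1.335 = 0.71150; r = 45.357°.
D_min = 2·71.778° − 6·45.357° + 360° = 231.414°.
Rainbow angle = D_min − 180° = 51.414°.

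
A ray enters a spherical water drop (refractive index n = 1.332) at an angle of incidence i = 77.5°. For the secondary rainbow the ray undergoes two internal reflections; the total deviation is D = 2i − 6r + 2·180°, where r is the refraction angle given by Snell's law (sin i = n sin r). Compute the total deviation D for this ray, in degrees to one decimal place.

232.2°

sin r = sin 77.5° / 1.332 = 0.9763/1.332 = 0.7330; r = 47.13°.
D = 2·77.5° − 6·47.13° + 2·180° = 155.00° − 282.81° + 360° = 232.19°.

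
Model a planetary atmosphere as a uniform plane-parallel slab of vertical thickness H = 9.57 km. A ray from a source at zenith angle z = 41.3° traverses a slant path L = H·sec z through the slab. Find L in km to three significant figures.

sec z = 1/cos 41.3° = 1.3311.
L = 9.57 × 1.3311 = 12.739 km.

12.7 km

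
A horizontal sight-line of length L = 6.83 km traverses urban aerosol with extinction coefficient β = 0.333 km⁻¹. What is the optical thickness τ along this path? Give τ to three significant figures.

τ = β·L = 0.333 × 6.83 = 2.2744.

2.27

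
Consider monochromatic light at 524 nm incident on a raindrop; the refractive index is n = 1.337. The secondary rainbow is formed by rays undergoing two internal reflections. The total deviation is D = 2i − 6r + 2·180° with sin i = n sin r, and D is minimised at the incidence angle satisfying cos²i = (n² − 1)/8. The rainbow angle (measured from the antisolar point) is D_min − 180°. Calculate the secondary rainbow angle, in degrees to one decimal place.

51.9°

cos²i = (1.78757 − 1)/8 = 0.09845; i = arccos(0.31376) = 71.714°.
sin r = sin 71.714°/1.337 = 0.71017; r = 45.249°.
D_min = 2·71.714° − 6·45.249° + 360° = 231.934°.
Rainbow angle = D_min − 180° = 51.934°.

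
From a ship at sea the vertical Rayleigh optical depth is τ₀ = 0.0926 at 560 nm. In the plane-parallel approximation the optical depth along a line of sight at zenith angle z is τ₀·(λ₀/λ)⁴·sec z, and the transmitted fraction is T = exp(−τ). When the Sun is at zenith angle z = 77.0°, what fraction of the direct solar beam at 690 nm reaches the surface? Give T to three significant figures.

sec 77.0° = 4.4454.
τ = 0.0926 × (560/690)⁴ × 4.4454 = 0.0926 × 0.4339 × 4.4454 = 0.1786.
T = exp(−0.1786) = 0.8364.

0.836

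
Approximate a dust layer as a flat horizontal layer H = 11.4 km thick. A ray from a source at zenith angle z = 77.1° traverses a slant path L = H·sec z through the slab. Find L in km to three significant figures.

sec z = 1/cos 77.1° = 4.4793.
L = 11.4 × 4.4793 = 51.064 km.

51.1 km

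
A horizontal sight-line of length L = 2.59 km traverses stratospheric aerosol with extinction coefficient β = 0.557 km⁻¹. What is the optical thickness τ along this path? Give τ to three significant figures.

1.44

τ = β·L = 0.557 × 2.59 = 1.4426.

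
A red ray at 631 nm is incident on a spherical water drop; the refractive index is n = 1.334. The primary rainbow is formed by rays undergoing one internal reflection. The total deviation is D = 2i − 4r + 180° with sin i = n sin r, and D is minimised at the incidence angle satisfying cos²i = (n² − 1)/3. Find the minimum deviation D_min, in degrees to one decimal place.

138.1°

cos²i = (1.77956 − 1)/3 = 0.25985; i = arccos(0.50976) = 59.352°.
sin r = sin 59.352°/1.334 = 0.64492; r = 40.159°.
D_min = 2·59.352° − 4·40.159° + 180° = 138.067°.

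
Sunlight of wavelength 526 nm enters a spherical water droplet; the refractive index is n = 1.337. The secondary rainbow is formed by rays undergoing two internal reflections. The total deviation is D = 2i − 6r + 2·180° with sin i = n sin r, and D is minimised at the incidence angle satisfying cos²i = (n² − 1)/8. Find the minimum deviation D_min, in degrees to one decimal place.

cos²i = (1.78757 − 1)/8 = 0.09845; i = arccos(0.31376) = 71.714°.
sin r = sin 71.714°/1.337 = 0.71017; r = 45.249°.
D_min = 2·71.714° − 6·45.249° + 360° = 231.934°.

231.9°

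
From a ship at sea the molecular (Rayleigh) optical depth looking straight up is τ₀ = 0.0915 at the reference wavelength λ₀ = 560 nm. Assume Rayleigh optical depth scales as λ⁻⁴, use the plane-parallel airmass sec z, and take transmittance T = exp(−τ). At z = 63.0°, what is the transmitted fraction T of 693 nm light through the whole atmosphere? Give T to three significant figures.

0.918

sec 63.0° = 2.2027.
τ = 0.0915 × (560/693)⁴ × 2.2027 = 0.0915 × 0.4264 × 2.2027 = 0.0859.
T = exp(−0.0859) = 0.9176.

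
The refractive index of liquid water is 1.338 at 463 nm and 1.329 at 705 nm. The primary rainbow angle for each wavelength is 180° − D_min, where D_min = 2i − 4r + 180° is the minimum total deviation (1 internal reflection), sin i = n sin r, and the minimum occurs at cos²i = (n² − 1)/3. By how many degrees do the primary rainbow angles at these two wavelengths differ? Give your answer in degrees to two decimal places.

At 463 nm (n = 1.338): cos²i = 0.26341 → i = 59.120°, r = 39.899°, D_min = 138.643°, rainbow angle = 41.357°.
At 705 nm (n = 1.329): cos²i = 0.25541 → i = 59.643°, r = 40.487°, D_min = 137.337°, rainbow angle = 42.663°.
Angular width = |41.357° − 42.663°| = 1.307°.

1.31°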